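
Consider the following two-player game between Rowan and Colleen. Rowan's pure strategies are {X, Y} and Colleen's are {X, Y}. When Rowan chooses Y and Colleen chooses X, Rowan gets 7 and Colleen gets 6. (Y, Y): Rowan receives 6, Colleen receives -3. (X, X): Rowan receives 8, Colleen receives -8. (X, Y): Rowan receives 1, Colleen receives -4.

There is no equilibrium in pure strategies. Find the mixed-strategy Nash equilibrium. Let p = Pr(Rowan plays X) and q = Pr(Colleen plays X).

p = 9/13, q = 5/6

For Colleen to be willing to mix, Colleen must be indifferent between X and Y, which pins down Rowan's mix.
  Colleen's payoff from X: p·(-8) + (1−p)·6 = -14p + 6
  Colleen's payoff from Y: p·(-4) + (1−p)·(-3) = -p - 3
  -14p + 6 = -p - 3  ⇒  -13p = -9  ⇒  p = 9/13.
Colleen's mix must leave Rowan indifferent between X and Y.
  Rowan's payoff from X: q·8 + (1−q)·1 = 7q + 1
  Rowan's payoff from Y: q·7 + (1−q)·6 = q + 6
  7q + 1 = q + 6  ⇒  6q = 5  ⇒  q = 5/6.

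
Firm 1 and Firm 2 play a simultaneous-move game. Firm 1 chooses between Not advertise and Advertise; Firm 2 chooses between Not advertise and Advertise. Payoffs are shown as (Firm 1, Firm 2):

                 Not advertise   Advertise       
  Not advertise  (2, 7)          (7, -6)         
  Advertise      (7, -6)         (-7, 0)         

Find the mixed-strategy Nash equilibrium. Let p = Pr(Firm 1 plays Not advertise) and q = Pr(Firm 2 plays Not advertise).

In a mixed equilibrium Firm 2 is indifferent between Not advertise and Advertise; this condition fixes p.
  Firm 2's payoff to Not advertise: p·7 + (1−p)·(-6) = 13p - 6
  Firm 2's payoff to Advertise: p·(-6) + (1−p)·0 = -6p
  13p - 6 = -6p  ⇒  19p = 6  ⇒  p = 6/19.
In a mixed equilibrium Firm 1 is indifferent between Not advertise and Advertise; this condition fixes q.
  Firm 1's expected payoff from Not advertise: q·2 + (1−q)·7 = -5q + 7
  Firm 1's expected payoff from Advertise: q·7 + (1−q)·(-7) = 14q - 7
  -5q + 7 = 14q - 7  ⇒  -19q = -14  ⇒  q = 14/19.

p = 6/19, q = 14/19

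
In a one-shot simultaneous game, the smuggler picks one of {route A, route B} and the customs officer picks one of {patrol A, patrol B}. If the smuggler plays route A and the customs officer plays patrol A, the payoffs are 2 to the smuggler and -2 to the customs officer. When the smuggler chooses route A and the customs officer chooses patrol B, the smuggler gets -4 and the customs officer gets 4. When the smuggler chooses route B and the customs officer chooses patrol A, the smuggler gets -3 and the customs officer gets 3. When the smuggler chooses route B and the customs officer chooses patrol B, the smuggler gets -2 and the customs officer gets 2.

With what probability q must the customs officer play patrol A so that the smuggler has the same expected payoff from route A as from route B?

The customs officer's mix must leave the smuggler indifferent between route A and route B.
  the smuggler's payoff from route A: q·2 + (1−q)·(-4) = 6q - 4
  the smuggler's payoff from route B: q·(-3) + (1−q)·(-2) = -q - 2
  6q - 4 = -q - 2  ⇒  7q = 2  ⇒  q = 2/7.

q = 2/7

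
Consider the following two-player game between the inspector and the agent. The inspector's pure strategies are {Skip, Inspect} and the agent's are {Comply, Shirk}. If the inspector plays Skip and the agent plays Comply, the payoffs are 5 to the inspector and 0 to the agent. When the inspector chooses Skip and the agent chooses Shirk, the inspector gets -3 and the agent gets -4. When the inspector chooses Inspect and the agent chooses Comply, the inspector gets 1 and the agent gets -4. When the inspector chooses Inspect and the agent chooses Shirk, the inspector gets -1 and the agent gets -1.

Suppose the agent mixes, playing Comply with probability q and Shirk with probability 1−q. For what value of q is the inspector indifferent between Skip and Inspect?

The inspector's indifference between Skip and Inspect determines the agent's mixing probability q:
  the inspector's payoff to Skip: q·5 + (1−q)·(-3) = 8q - 3
  the inspector's payoff to Inspect: q·1 + (1−q)·(-1) = 2q - 1
  8q - 3 = 2q - 1  ⇒  6q = 2  ⇒  q = 1/3.

q = 1/3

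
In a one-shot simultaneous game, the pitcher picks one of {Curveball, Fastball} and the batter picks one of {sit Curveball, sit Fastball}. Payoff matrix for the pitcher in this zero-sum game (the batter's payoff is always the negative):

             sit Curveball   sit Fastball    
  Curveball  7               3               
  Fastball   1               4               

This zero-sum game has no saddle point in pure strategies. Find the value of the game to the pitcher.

The pitcher's indifference between Curveball and Fastball determines the batter's mixing probability q:
  the pitcher's payoff to Curveball: q·7 + (1−q)·3 = 4q + 3
  the pitcher's payoff to Fastball: q·1 + (1−q)·4 = -3q + 4
  4q + 3 = -3q + 4  ⇒  7q = 1  ⇒  q = 1/7.
The value is the pitcher's expected payoff against this mix (using Curveball): (1/7)·7 + (6/7)·3 = 25/7.

v = 25/7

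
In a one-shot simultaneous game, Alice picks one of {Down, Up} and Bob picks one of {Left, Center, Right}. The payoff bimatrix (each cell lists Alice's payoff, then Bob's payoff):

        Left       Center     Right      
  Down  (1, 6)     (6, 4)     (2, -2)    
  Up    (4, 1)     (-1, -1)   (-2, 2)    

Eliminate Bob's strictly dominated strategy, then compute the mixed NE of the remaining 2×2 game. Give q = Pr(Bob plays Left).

Bob's strategy Center is strictly dominated by Left: 6 > 4 and 1 > -1. Eliminate Center.
Bob's mix must leave Alice indifferent between Down and Up.
  Alice's payoff from Down: q·1 + (1−q)·2 = -q + 2
  Alice's payoff from Up: q·4 + (1−q)·(-2) = 6q - 2
  -q + 2 = 6q - 2  ⇒  -7q = -4  ⇒  q = 4/7.

q = 4/7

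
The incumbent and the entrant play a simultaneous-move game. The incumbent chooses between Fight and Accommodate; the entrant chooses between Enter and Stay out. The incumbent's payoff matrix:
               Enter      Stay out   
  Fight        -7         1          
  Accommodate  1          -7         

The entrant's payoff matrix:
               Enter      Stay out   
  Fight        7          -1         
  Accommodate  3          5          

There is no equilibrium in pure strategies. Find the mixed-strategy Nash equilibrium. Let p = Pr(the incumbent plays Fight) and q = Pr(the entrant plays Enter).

Set the entrant's expected payoff from Enter equal to that from Stay out:
  the entrant's payoff to Enter: p·7 + (1−p)·3 = 4p + 3
  the entrant's payoff to Stay out: p·(-1) + (1−p)·5 = -6p + 5
  4p + 3 = -6p + 5  ⇒  10p = 2  ⇒  p = 1/5.
The entrant's mix must leave the incumbent indifferent between Fight and Accommodate.
  the incumbent's payoff to Fight: q·(-7) + (1−q)·1 = -8q + 1
  the incumbent's payoff to Accommodate: q·1 + (1−q)·(-7) = 8q - 7
  -8q + 1 = 8q - 7  ⇒  -16q = -8  ⇒  q = 1/2.

p = 1/5, q = 1/2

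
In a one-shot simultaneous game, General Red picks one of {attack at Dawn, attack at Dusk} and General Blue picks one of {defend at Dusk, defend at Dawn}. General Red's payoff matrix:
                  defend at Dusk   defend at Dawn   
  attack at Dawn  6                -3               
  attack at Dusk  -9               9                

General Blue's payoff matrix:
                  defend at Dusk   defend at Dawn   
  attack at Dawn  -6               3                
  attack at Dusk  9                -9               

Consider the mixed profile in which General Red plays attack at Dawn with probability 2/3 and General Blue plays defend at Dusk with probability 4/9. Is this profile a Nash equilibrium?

Check General Blue's indifference given General Red's mix p = 2/3:
  payoff from defend at Dusk = -1; payoff from defend at Dawn = -1 — equal.
Check General Red's indifference given General Blue's mix q = 4/9:
  payoff from attack at Dawn = 1; payoff from attack at Dusk = 1 — equal.
Both players are indifferent, so neither can profitably deviate.

Yes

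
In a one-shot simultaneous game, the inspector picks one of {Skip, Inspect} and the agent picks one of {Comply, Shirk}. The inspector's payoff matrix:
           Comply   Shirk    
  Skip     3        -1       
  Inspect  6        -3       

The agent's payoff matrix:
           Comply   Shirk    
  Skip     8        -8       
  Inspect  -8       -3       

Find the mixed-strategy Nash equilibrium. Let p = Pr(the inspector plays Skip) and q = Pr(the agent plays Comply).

For the agent to be willing to mix, the agent must be indifferent between Comply and Shirk, which pins down the inspector's mix.
  the agent's payoff to Comply: p·8 + (1−p)·(-8) = 16p - 8
  the agent's payoff to Shirk: p·(-8) + (1−p)·(-3) = -5p - 3
  16p - 8 = -5p - 3  ⇒  21p = 5  ⇒  p = 5/21.
Set the inspector's expected payoff from Skip equal to that from Inspect:
  the inspector's payoff from Skip: q·3 + (1−q)·(-1) = 4q - 1
  the inspector's payoff from Inspect: q·6 + (1−q)·(-3) = 9q - 3
  4q - 1 = 9q - 3  ⇒  -5q = -2  ⇒  q = 2/5.

p = 5/21, q = 2/5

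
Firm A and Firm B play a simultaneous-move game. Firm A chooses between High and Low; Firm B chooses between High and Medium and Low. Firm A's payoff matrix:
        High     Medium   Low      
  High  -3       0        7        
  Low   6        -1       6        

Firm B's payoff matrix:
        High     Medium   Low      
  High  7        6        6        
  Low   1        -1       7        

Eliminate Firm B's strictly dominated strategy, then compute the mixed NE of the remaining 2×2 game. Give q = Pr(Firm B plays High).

Firm B's strategy Medium is strictly dominated by High: 7 > 6 and 1 > -1. Eliminate Medium.
Firm A's indifference between High and Low determines Firm B's mixing probability q:
  Firm A's payoff from High: q·(-3) + (1−q)·7 = -10q + 7
  Firm A's payoff from Low: q·6 + (1−q)·6 = 6
  -10q + 7 = 6  ⇒  -10q = -1  ⇒  q = 1/10.

q = 1/10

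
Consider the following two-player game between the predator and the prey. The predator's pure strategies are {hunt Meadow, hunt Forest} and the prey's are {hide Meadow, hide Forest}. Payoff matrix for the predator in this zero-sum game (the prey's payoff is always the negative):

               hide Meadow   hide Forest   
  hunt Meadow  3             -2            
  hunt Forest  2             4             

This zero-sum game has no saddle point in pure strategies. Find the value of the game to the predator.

v = 16/7

Set the predator's expected payoff from hunt Meadow equal to that from hunt Forest:
  the predator's payoff from hunt Meadow: q·3 + (1−q)·(-2) = 5q - 2
  the predator's payoff from hunt Forest: q·2 + (1−q)·4 = -2q + 4
  5q - 2 = -2q + 4  ⇒  7q = 6  ⇒  q = 6/7.
The value is the predator's expected payoff against this mix (using hunt Meadow): (6/7)·3 + (1/7)·(-2) = 16/7.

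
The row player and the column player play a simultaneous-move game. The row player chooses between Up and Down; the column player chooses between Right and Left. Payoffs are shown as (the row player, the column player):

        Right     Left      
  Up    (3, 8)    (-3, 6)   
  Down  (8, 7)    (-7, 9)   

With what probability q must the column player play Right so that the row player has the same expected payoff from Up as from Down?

The column player's mix must leave the row player indifferent between Up and Down.
  the row player's expected payoff from Up: q·3 + (1−q)·(-3) = 6q - 3
  the row player's expected payoff from Down: q·8 + (1−q)·(-7) = 15q - 7
  6q - 3 = 15q - 7  ⇒  -9q = -4  ⇒  q = 4/9.

q = 4/9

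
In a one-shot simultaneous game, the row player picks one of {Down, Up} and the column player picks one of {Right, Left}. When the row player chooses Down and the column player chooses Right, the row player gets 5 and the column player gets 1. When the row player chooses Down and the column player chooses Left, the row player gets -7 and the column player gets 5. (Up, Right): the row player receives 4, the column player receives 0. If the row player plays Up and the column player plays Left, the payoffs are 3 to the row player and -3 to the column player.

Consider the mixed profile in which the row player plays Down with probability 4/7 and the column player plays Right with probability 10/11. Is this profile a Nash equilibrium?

No

Given the row player's mix p = 4/7, the column player's payoff from Right is 4/7 but from Left is 11/7. The column player strictly prefers Left, so the column player would not mix.
So the proposed profile is not a Nash equilibrium.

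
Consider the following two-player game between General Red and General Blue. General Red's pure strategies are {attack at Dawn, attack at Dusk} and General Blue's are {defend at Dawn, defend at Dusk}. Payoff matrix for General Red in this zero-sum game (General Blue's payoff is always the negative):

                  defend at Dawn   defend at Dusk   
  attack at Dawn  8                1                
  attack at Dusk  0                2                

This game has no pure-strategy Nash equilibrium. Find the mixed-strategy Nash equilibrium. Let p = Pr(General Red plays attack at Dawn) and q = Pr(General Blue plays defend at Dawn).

For General Blue to be willing to mix, General Blue must be indifferent between defend at Dawn and defend at Dusk, which pins down General Red's mix.
  General Blue's payoff from defend at Dawn: p·(-8) + (1−p)·0 = -8p
  General Blue's payoff from defend at Dusk: p·(-1) + (1−p)·(-2) = p - 2
  -8p = p - 2  ⇒  -9p = -2  ⇒  p = 2/9.
General Blue's mix must leave General Red indifferent between attack at Dawn and attack at Dusk.
  General Red's expected payoff from attack at Dawn: q·8 + (1−q)·1 = 7q + 1
  General Red's expected payoff from attack at Dusk: q·0 + (1−q)·2 = -2q + 2
  7q + 1 = -2q + 2  ⇒  9q = 1  ⇒  q = 1/9.

p = 2/9, q = 1/9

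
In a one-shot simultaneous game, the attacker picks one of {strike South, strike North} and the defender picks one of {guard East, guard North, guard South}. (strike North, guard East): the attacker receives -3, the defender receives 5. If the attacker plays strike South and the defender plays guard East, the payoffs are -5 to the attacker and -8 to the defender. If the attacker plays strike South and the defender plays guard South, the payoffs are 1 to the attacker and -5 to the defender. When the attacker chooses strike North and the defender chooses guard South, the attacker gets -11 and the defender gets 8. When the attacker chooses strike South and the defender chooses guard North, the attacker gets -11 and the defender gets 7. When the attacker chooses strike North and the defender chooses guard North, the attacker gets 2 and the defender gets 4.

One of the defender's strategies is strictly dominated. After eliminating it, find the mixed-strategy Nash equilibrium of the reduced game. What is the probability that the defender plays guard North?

The defender's strategy guard East is strictly dominated by guard South: -5 > -8 and 8 > 5. Eliminate guard East.
Set the attacker's expected payoff from strike South equal to that from strike North:
  the attacker's payoff from strike South: q·(-11) + (1−q)·1 = -12q + 1
  the attacker's payoff from strike North: q·2 + (1−q)·(-11) = 13q - 11
  -12q + 1 = 13q - 11  ⇒  -25q = -12  ⇒  q = 12/25.

q = 12/25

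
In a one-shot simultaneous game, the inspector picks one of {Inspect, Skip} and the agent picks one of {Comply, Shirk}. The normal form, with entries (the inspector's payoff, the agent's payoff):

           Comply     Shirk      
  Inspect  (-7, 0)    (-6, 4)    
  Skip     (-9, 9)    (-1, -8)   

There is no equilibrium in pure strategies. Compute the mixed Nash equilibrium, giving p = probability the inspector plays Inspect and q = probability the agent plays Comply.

The inspector's mix must leave the agent indifferent between Comply and Shirk.
  the agent's payoff from Comply: p·0 + (1−p)·9 = -9p + 9
  the agent's payoff from Shirk: p·4 + (1−p)·(-8) = 12p - 8
  -9p + 9 = 12p - 8  ⇒  -21p = -17  ⇒  p = 17/21.
Set the inspector's expected payoff from Inspect equal to that from Skip:
  the inspector's expected payoff from Inspect: q·(-7) + (1−q)·(-6) = -q - 6
  the inspector's expected payoff from Skip: q·(-9) + (1−q)·(-1) = -8q - 1
  -q - 6 = -8q - 1  ⇒  7q = 5  ⇒  q = 5/7.

p = 17/21, q = 5/7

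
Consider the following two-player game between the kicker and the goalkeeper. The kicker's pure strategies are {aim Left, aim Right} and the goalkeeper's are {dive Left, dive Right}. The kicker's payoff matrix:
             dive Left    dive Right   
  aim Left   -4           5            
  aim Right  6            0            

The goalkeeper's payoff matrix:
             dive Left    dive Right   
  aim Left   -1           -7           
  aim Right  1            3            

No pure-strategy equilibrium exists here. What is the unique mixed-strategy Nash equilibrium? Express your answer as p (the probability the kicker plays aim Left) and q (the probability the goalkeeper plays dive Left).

Set the goalkeeper's expected payoff from dive Left equal to that from dive Right:
  the goalkeeper's expected payoff from dive Left: p·(-1) + (1−p)·1 = -2p + 1
  the goalkeeper's expected payoff from dive Right: p·(-7) + (1−p)·3 = -10p + 3
  -2p + 1 = -10p + 3  ⇒  8p = 2  ⇒  p = 1/4.
The goalkeeper's mix must leave the kicker indifferent between aim Left and aim Right.
  the kicker's payoff to aim Left: q·(-4) + (1−q)·5 = -9q + 5
  the kicker's payoff to aim Right: q·6 + (1−q)·0 = 6q
  -9q + 5 = 6q  ⇒  -15q = -5  ⇒  q = 1/3.

p = 1/4, q = 1/3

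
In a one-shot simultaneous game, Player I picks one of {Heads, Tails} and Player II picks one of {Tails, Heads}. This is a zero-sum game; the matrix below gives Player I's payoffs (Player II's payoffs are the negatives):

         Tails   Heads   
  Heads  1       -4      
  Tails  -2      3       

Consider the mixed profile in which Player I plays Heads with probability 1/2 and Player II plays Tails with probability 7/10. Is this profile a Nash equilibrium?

Yes

Check Player II's indifference given Player I's mix p = 1/2:
  payoff from Tails = 1/2; payoff from Heads = 1/2 — equal.
Check Player I's indifference given Player II's mix q = 7/10:
  payoff from Heads = -1/2; payoff from Tails = -1/2 — equal.
Both players are indifferent, so neither can profitably deviate.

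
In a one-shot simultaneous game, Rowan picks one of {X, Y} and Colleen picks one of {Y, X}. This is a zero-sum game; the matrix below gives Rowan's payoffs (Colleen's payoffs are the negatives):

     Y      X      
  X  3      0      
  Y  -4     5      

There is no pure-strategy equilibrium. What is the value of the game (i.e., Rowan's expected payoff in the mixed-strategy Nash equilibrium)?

In a mixed equilibrium Rowan is indifferent between X and Y; this condition fixes q.
  Rowan's payoff from X: q·3 + (1−q)·0 = 3q
  Rowan's payoff from Y: q·(-4) + (1−q)·5 = -9q + 5
  3q = -9q + 5  ⇒  12q = 5  ⇒  q = 5/12.
The value is Rowan's expected payoff against this mix (using X): (5/12)·3 + (7/12)·0 = 5/4.

v = 5/4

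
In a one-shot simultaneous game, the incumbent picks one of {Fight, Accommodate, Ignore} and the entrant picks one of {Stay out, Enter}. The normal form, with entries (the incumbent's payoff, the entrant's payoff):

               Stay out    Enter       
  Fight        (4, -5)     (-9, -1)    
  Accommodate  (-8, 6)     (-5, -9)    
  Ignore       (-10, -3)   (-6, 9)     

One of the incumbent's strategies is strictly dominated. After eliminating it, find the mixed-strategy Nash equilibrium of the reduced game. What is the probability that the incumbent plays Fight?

p = 15/19

The incumbent's strategy Ignore is strictly dominated by Accommodate: -8 > -10 and -5 > -6. Eliminate Ignore.
In a mixed equilibrium the entrant is indifferent between Stay out and Enter; this condition fixes p.
  the entrant's payoff from Stay out: p·(-5) + (1−p)·6 = -11p + 6
  the entrant's payoff from Enter: p·(-1) + (1−p)·(-9) = 8p - 9
  -11p + 6 = 8p - 9  ⇒  -19p = -15  ⇒  p = 15/19.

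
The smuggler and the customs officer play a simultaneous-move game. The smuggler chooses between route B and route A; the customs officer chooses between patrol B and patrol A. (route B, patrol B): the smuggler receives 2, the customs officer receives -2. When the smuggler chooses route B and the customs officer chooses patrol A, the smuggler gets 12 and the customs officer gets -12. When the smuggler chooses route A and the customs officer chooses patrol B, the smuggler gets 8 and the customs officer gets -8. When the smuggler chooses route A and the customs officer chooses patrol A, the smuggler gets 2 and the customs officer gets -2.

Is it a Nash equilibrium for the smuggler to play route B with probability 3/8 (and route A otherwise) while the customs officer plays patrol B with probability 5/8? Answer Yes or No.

Yes

Check the customs officer's indifference given the smuggler's mix p = 3/8:
  payoff from patrol B = -23/4; payoff from patrol A = -23/4 — equal.
Check the smuggler's indifference given the customs officer's mix q = 5/8:
  payoff from route B = 23/4; payoff from route A = 23/4 — equal.
Both players are indifferent, so neither can profitably deviate.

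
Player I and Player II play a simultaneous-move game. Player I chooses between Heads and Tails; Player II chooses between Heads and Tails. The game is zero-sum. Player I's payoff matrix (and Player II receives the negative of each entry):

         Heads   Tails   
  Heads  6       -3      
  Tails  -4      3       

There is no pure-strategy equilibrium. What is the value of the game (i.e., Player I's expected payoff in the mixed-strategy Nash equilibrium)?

For Player I to be willing to mix, Player I must be indifferent between Heads and Tails, which pins down Player II's mix.
  Player I's payoff from Heads: q·6 + (1−q)·(-3) = 9q - 3
  Player I's payoff from Tails: q·(-4) + (1−q)·3 = -7q + 3
  9q - 3 = -7q + 3  ⇒  16q = 6  ⇒  q = 3/8.
The value is Player I's expected payoff against this mix (using Heads): (3/8)·6 + (5/8)·(-3) = 3/8.

v = 3/8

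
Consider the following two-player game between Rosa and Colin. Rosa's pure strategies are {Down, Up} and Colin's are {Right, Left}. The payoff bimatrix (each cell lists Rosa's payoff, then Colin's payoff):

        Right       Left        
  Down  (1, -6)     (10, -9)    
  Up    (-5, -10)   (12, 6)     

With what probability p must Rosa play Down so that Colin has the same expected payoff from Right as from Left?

p = 16/19

Colin's indifference between Right and Left determines Rosa's mixing probability p:
  Colin's payoff to Right: p·(-6) + (1−p)·(-10) = 4p - 10
  Colin's payoff to Left: p·(-9) + (1−p)·6 = -15p + 6
  4p - 10 = -15p + 6  ⇒  19p = 16  ⇒  p = 16/19.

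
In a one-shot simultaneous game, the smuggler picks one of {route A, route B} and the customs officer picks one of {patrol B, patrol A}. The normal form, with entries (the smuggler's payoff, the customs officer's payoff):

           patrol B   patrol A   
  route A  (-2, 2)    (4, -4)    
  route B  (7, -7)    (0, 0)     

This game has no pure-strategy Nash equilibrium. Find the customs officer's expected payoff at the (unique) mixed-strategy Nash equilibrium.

In a mixed equilibrium the customs officer is indifferent between patrol B and patrol A; this condition fixes p.
  the customs officer's payoff to patrol B: p·2 + (1−p)·(-7) = 9p - 7
  the customs officer's payoff to patrol A: p·(-4) + (1−p)·0 = -4p
  9p - 7 = -4p  ⇒  13p = 7  ⇒  p = 7/13.
At equilibrium the customs officer is indifferent across columns, so the customs officer's payoff equals the payoff from patrol B: (7/13)·2 + (6/13)·(-7) = -28/13.

-28/13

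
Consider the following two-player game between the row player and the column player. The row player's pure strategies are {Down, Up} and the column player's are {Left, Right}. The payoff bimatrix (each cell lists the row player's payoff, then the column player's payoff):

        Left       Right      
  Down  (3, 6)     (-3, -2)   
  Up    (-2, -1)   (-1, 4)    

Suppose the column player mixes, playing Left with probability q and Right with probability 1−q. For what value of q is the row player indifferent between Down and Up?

The column player's mix must leave the row player indifferent between Down and Up.
  the row player's payoff to Down: q·3 + (1−q)·(-3) = 6q - 3
  the row player's payoff to Up: q·(-2) + (1−q)·(-1) = -q - 1
  6q - 3 = -q - 1  ⇒  7q = 2  ⇒  q = 2/7.

q = 2/7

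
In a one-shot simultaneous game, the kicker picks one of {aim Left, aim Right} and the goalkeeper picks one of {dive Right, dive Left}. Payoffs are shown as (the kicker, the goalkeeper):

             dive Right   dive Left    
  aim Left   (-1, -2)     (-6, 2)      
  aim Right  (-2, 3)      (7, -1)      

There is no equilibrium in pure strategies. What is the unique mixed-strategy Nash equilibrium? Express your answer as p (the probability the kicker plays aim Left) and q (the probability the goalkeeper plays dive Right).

Set the goalkeeper's expected payoff from dive Right equal to that from dive Left:
  the goalkeeper's payoff from dive Right: p·(-2) + (1−p)·3 = -5p + 3
  the goalkeeper's payoff from dive Left: p·2 + (1−p)·(-1) = 3p - 1
  -5p + 3 = 3p - 1  ⇒  -8p = -4  ⇒  p = 1/2.
The kicker's indifference between aim Left and aim Right determines the goalkeeper's mixing probability q:
  the kicker's expected payoff from aim Left: q·(-1) + (1−q)·(-6) = 5q - 6
  the kicker's expected payoff from aim Right: q·(-2) + (1−q)·7 = -9q + 7
  5q - 6 = -9q + 7  ⇒  14q = 13  ⇒  q = 13/14.

p = 1/2, q = 13/14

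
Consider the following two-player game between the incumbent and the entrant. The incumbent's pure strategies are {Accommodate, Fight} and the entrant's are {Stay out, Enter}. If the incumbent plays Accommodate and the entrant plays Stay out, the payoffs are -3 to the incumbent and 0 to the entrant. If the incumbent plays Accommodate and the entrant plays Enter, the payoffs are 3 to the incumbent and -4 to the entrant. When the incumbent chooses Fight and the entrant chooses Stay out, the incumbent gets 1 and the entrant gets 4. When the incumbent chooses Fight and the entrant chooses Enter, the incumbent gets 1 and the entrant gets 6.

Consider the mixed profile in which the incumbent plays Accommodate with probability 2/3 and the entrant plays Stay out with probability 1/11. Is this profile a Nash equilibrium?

Given the incumbent's mix p = 2/3, the entrant's payoff from Stay out is 4/3 but from Enter is -2/3. The entrant strictly prefers Stay out, so the entrant would not mix.
So the proposed profile is not a Nash equilibrium.

No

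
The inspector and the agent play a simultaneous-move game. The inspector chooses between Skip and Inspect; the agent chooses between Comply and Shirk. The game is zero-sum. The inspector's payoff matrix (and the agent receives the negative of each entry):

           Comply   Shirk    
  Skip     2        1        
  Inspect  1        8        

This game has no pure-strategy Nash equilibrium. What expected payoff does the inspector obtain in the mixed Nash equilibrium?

For the inspector to be willing to mix, the inspector must be indifferent between Skip and Inspect, which pins down the agent's mix.
  the inspector's expected payoff from Skip: q·2 + (1−q)·1 = q + 1
  the inspector's expected payoff from Inspect: q·1 + (1−q)·8 = -7q + 8
  q + 1 = -7q + 8  ⇒  8q = 7  ⇒  q = 7/8.
At equilibrium the inspector is indifferent across rows, so the inspector's payoff equals the payoff from Skip: (7/8)·2 + (1/8)·1 = 15/8.

15/8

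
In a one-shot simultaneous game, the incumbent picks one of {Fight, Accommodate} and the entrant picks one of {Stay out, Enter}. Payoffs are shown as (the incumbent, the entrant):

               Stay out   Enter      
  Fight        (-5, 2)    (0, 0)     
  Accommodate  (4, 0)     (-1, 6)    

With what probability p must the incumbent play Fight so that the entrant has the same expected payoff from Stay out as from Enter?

p = 3/4

Set the entrant's expected payoff from Stay out equal to that from Enter:
  the entrant's payoff to Stay out: p·2 + (1−p)·0 = 2p
  the entrant's payoff to Enter: p·0 + (1−p)·6 = -6p + 6
  2p = -6p + 6  ⇒  8p = 6  ⇒  p = 3/4.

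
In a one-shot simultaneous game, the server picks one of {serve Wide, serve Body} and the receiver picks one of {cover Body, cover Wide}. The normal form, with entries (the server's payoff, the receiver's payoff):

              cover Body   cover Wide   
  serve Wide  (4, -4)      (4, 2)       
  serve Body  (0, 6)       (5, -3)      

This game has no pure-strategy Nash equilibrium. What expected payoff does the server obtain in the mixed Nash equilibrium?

4

The receiver's mix must leave the server indifferent between serve Wide and serve Body.
  the server's expected payoff from serve Wide: q·4 + (1−q)·4 = 4
  the server's expected payoff from serve Body: q·0 + (1−q)·5 = -5q + 5
  4 = -5q + 5  ⇒  5q = 1  ⇒  q = 1/5.
At equilibrium the server is indifferent across rows, so the server's payoff equals the payoff from serve Wide: (1/5)·4 + (4/5)·4 = 4.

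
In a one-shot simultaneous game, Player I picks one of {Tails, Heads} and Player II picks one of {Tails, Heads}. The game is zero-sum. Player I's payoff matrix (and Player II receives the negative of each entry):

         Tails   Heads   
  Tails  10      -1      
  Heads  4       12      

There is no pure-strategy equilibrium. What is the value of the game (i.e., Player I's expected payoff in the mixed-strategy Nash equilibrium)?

v = 124/19

In a mixed equilibrium Player I is indifferent between Tails and Heads; this condition fixes q.
  Player I's payoff to Tails: q·10 + (1−q)·(-1) = 11q - 1
  Player I's payoff to Heads: q·4 + (1−q)·12 = -8q + 12
  11q - 1 = -8q + 12  ⇒  19q = 13  ⇒  q = 13/19.
The value is Player I's expected payoff against this mix (using Tails): (13/19)·10 + (6/19)·(-1) = 124/19.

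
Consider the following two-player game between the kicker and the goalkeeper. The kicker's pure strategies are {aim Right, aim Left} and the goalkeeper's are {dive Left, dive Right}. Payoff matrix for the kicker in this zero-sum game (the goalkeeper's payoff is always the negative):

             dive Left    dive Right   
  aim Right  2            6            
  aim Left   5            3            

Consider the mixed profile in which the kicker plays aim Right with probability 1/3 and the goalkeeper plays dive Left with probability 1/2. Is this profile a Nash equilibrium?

Yes

Check the goalkeeper's indifference given the kicker's mix p = 1/3:
  payoff from dive Left = -4; payoff from dive Right = -4 — equal.
Check the kicker's indifference given the goalkeeper's mix q = 1/2:
  payoff from aim Right = 4; payoff from aim Left = 4 — equal.
Both players are indifferent, so neither can profitably deviate.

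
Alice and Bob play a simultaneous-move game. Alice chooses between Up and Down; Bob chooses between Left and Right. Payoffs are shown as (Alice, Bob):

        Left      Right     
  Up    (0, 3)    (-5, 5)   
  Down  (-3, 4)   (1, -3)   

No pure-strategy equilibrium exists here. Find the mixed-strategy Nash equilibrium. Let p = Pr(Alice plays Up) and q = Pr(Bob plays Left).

Alice's mix must leave Bob indifferent between Left and Right.
  Bob's payoff from Left: p·3 + (1−p)·4 = -p + 4
  Bob's payoff from Right: p·5 + (1−p)·(-3) = 8p - 3
  -p + 4 = 8p - 3  ⇒  -9p = -7  ⇒  p = 7/9.
In a mixed equilibrium Alice is indifferent between Up and Down; this condition fixes q.
  Alice's payoff from Up: q·0 + (1−q)·(-5) = 5q - 5
  Alice's payoff from Down: q·(-3) + (1−q)·1 = -4q + 1
  5q - 5 = -4q + 1  ⇒  9q = 6  ⇒  q = 2/3.

p = 7/9, q = 2/3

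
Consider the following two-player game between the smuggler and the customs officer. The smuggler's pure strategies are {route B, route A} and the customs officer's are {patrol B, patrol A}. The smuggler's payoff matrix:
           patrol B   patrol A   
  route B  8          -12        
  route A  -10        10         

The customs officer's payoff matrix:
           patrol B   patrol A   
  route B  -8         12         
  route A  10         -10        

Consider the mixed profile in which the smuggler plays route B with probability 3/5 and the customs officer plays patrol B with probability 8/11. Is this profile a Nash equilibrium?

No

Given the smuggler's mix p = 3/5, the customs officer's payoff from patrol B is -4/5 but from patrol A is 16/5. The customs officer strictly prefers patrol A, so the customs officer would not mix.
So the proposed profile is not a Nash equilibrium.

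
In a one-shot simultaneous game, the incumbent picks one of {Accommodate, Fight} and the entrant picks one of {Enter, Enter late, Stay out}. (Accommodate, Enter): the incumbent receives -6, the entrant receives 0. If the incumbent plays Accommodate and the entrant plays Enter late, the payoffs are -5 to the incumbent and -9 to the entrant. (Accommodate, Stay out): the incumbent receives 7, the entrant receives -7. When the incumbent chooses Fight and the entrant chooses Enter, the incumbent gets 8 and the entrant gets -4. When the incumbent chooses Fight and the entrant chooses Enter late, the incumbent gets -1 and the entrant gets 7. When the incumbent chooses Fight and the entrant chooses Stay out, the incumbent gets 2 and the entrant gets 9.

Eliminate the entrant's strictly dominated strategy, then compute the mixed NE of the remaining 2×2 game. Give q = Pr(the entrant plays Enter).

The entrant's strategy Enter late is strictly dominated by Stay out: -7 > -9 and 9 > 7. Eliminate Enter late.
The entrant's mix must leave the incumbent indifferent between Accommodate and Fight.
  the incumbent's payoff from Accommodate: q·(-6) + (1−q)·7 = -13q + 7
  the incumbent's payoff from Fight: q·8 + (1−q)·2 = 6q + 2
  -13q + 7 = 6q + 2  ⇒  -19q = -5  ⇒  q = 5/19.

q = 5/19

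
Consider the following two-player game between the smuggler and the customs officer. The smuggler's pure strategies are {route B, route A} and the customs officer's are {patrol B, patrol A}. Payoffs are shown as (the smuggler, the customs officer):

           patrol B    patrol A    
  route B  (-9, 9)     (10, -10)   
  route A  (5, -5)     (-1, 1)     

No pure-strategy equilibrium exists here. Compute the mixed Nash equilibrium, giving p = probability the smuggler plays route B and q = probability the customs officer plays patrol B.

The smuggler's mix must leave the customs officer indifferent between patrol B and patrol A.
  the customs officer's payoff to patrol B: p·9 + (1−p)·(-5) = 14p - 5
  the customs officer's payoff to patrol A: p·(-10) + (1−p)·1 = -11p + 1
  14p - 5 = -11p + 1  ⇒  25p = 6  ⇒  p = 6/25.
The customs officer's mix must leave the smuggler indifferent between route B and route A.
  the smuggler's payoff to route B: q·(-9) + (1−q)·10 = -19q + 10
  the smuggler's payoff to route A: q·5 + (1−q)·(-1) = 6q - 1
  -19q + 10 = 6q - 1  ⇒  -25q = -11  ⇒  q = 11/25.

p = 6/25, q = 11/25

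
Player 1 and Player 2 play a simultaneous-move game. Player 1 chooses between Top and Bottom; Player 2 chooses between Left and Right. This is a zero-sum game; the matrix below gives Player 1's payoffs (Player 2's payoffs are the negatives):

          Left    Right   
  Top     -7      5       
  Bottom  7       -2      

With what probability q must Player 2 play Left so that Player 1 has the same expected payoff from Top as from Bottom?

Player 2's mix must leave Player 1 indifferent between Top and Bottom.
  Player 1's payoff from Top: q·(-7) + (1−q)·5 = -12q + 5
  Player 1's payoff from Bottom: q·7 + (1−q)·(-2) = 9q - 2
  -12q + 5 = 9q - 2  ⇒  -21q = -7  ⇒  q = 1/3.

q = 1/3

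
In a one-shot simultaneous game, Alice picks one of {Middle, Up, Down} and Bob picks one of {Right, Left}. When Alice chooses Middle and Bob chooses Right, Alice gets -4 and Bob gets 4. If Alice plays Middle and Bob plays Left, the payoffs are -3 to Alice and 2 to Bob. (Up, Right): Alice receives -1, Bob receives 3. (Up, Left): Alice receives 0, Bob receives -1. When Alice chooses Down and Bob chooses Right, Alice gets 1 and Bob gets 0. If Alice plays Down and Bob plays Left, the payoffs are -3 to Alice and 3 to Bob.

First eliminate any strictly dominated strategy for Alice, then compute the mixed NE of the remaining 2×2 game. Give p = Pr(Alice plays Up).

Alice's strategy Middle is strictly dominated by Up: -1 > -4 and 0 > -3. Eliminate Middle.
Alice's mix must leave Bob indifferent between Right and Left.
  Bob's payoff from Right: p·3 + (1−p)·0 = 3p
  Bob's payoff from Left: p·(-1) + (1−p)·3 = -4p + 3
  3p = -4p + 3  ⇒  7p = 3  ⇒  p = 3/7.

p = 3/7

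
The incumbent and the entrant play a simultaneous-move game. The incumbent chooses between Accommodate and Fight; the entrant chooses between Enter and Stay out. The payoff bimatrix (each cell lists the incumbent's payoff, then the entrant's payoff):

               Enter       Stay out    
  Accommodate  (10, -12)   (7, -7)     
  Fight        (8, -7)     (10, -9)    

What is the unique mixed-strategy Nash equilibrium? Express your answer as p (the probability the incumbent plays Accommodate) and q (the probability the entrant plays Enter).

The incumbent's mix must leave the entrant indifferent between Enter and Stay out.
  the entrant's expected payoff from Enter: p·(-12) + (1−p)·(-7) = -5p - 7
  the entrant's expected payoff from Stay out: p·(-7) + (1−p)·(-9) = 2p - 9
  -5p - 7 = 2p - 9  ⇒  -7p = -2  ⇒  p = 2/7.
The incumbent's indifference between Accommodate and Fight determines the entrant's mixing probability q:
  the incumbent's payoff to Accommodate: q·10 + (1−q)·7 = 3q + 7
  the incumbent's payoff to Fight: q·8 + (1−q)·10 = -2q + 10
  3q + 7 = -2q + 10  ⇒  5q = 3  ⇒  q = 3/5.

p = 2/7, q = 3/5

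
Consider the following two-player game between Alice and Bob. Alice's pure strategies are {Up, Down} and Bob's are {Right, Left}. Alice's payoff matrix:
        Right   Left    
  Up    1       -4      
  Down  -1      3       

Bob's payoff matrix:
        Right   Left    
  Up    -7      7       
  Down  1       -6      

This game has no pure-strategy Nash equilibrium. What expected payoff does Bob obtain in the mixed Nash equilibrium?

Bob's indifference between Right and Left determines Alice's mixing probability p:
  Bob's payoff from Right: p·(-7) + (1−p)·1 = -8p + 1
  Bob's payoff from Left: p·7 + (1−p)·(-6) = 13p - 6
  -8p + 1 = 13p - 6  ⇒  -21p = -7  ⇒  p = 1/3.
At equilibrium Bob is indifferent across columns, so Bob's payoff equals the payoff from Right: (1/3)·(-7) + (2/3)·1 = -5/3.

-5/3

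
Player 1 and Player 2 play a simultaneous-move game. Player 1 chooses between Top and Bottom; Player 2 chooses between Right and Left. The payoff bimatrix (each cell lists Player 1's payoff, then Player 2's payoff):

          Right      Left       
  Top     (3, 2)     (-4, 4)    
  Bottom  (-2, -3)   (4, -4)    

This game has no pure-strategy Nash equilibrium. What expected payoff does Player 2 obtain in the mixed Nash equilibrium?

-4/3

In a mixed equilibrium Player 2 is indifferent between Right and Left; this condition fixes p.
  Player 2's payoff to Right: p·2 + (1−p)·(-3) = 5p - 3
  Player 2's payoff to Left: p·4 + (1−p)·(-4) = 8p - 4
  5p - 3 = 8p - 4  ⇒  -3p = -1  ⇒  p = 1/3.
At equilibrium Player 2 is indifferent across columns, so Player 2's payoff equals the payoff from Right: (1/3)·2 + (2/3)·(-3) = -4/3.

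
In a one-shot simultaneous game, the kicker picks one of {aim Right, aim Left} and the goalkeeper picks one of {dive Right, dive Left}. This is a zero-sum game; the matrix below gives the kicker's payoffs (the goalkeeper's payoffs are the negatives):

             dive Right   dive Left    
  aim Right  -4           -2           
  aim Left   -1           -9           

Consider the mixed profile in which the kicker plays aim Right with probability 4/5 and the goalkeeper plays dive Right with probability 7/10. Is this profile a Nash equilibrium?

Yes

Check the goalkeeper's indifference given the kicker's mix p = 4/5:
  payoff from dive Right = 17/5; payoff from dive Left = 17/5 — equal.
Check the kicker's indifference given the goalkeeper's mix q = 7/10:
  payoff from aim Right = -17/5; payoff from aim Left = -17/5 — equal.
Both players are indifferent, so neither can profitably deviate.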